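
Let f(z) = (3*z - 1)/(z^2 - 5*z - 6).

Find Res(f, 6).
Write f(z) = P(z)/Q(z) with P(z) = 3*z - 1 and Q(z) = z^2 - 5*z - 6.
The denominator factors as Q(z) = (z + 1)*(z - 6), so z = 6 is a simple zero of Q and P is analytic there; z = 6 is therefore a simple pole and
  Res(f, z₀) = P(z₀)/Q'(z₀).

Q'(z) = 2*z - 5, so Q'(6) = 7.
P(6) = 17.

Res(f, 6) = (17)/(7) = 17/7

Final answer: 17/7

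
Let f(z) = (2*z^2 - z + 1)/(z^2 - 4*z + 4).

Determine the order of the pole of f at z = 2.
2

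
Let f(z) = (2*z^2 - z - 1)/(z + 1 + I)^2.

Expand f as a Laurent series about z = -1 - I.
5*I/(z + 1 + I)^2 + (-5 - 4*I)/(z + 1 + I) + 2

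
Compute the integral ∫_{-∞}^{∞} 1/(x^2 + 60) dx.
Let f(z) = 1/(z^2 + 60). The denominator has no real zeros and deg Q - deg P = 2 ≥ 2, so the integral of f over the upper semicircle |z| = R tends to 0 as R → ∞. Closing the contour in the upper half-plane,
  ∫_{-∞}^{∞} f(x) dx = 2πi · Σ Res(f, z_k)  over the poles with Im z_k > 0.

Zeros of the denominator: z^2 + 60 = 0 gives z = ±2*sqrt(15)*I.
Upper half-plane: z = 2*sqrt(15)*I (simple).

Each pole is a simple zero of Q(z) = z^2 + 60, so Res(f, z₀) = P(z₀)/Q'(z₀) with P(z) = 1, Q'(z) = 2*z:
  Res(f, 2*sqrt(15)*I) = (1)/(4*sqrt(15)*I) = -sqrt(15)*I/60

∫_{-∞}^{∞} f(x) dx = 2πi · (-sqrt(15)*I/60) = sqrt(15)*pi/30

Final answer: sqrt(15)*pi/30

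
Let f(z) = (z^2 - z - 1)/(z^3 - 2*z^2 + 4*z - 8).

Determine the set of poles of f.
The singularities of f are the zeros of the denominator. Factoring,
  z^3 - 2*z^2 + 4*z - 8 = (z - 2)*(z + 2*I)*(z - 2*I)
so the candidates are z = 2, z = -2*I, z = 2*I.

Check the numerator P(z) = z^2 - z - 1 at each one:
  P(2) = 1 ≠ 0, so z = 2 is a (simple) pole.
  P(-2*I) = -5 + 2*I ≠ 0, so z = -2*I is a (simple) pole.
  P(2*I) = -5 - 2*I ≠ 0, so z = 2*I is a (simple) pole.

Poles of f: {-2*I, 2*I, 2}

Final answer: {-2*I, 2*I, 2}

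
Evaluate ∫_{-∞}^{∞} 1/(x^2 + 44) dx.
Let f(z) = 1/(z^2 + 44). The denominator has no real zeros and deg Q - deg P = 2 ≥ 2, so the integral of f over the upper semicircle |z| = R tends to 0 as R → ∞. Closing the contour in the upper half-plane,
  ∫_{-∞}^{∞} f(x) dx = 2πi · Σ Res(f, z_k)  over the poles with Im z_k > 0.

Zeros of the denominator: z^2 + 44 = 0 gives z = ±2*sqrt(11)*I.
Upper half-plane: z = 2*sqrt(11)*I (simple).

Each pole is a simple zero of Q(z) = z^2 + 44, so Res(f, z₀) = P(z₀)/Q'(z₀) with P(z) = 1, Q'(z) = 2*z:
  Res(f, 2*sqrt(11)*I) = (1)/(4*sqrt(11)*I) = -sqrt(11)*I/44

∫_{-∞}^{∞} f(x) dx = 2πi · (-sqrt(11)*I/44) = sqrt(11)*pi/22

Final answer: sqrt(11)*pi/22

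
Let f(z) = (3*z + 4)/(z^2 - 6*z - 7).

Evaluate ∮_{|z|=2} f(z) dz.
By the residue theorem, ∮_C f(z) dz = 2πi · (sum of the residues of f at the poles inside |z| = 2).

The denominator factors as (z - 7)*(z + 1), so the singularities of f are simple poles at z = 7, z = -1.
  |7|² = 49 > 4 = 2², so this pole is outside the contour.
  |-1|² = 1 < 4 = 2², so this pole is inside the contour.

With P(z) = 3*z + 4 and Q(z) = z^2 - 6*z - 7, each pole is simple, so Res(f, z₀) = P(z₀)/Q'(z₀) with Q'(z) = 2*z - 6.
  Res(f, -1) = P(-1)/Q'(-1) = (1)/(-8) = -1/8

∮_C f(z) dz = 2πi · (-1/8) = -I*pi/4

Final answer: -I*pi/4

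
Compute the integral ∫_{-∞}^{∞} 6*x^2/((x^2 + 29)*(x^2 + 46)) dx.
6*pi*(-sqrt(29) + sqrt(46))/17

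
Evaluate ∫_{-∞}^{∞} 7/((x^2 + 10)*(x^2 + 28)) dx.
Let f(z) = 7/((z^2 + 10)*(z^2 + 28)). The denominator has no real zeros and deg Q - deg P = 4 ≥ 2, so the integral of f over the upper semicircle |z| = R tends to 0 as R → ∞. Closing the contour in the upper half-plane,
  ∫_{-∞}^{∞} f(x) dx = 2πi · Σ Res(f, z_k)  over the poles with Im z_k > 0.

Zeros of the denominator: z^2 + 10 = 0 gives z = ±sqrt(10)*I; z^2 + 28 = 0 gives z = ±2*sqrt(7)*I.
Upper half-plane: z = sqrt(10)*I, z = 2*sqrt(7)*I (simple).

Each pole is a simple zero of Q(z) = z^4 + 38*z^2 + 280, so Res(f, z₀) = P(z₀)/Q'(z₀) with P(z) = 7, Q'(z) = 4*z^3 + 76*z:
  Res(f, sqrt(10)*I) = (7)/(36*sqrt(10)*I) = -7*sqrt(10)*I/360
  Res(f, 2*sqrt(7)*I) = (7)/(-72*sqrt(7)*I) = sqrt(7)*I/72

Sum of residues: I*(-7*sqrt(10) + 5*sqrt(7))/360
∫_{-∞}^{∞} f(x) dx = 2πi · (I*(-7*sqrt(10) + 5*sqrt(7))/360) = pi*(-5*sqrt(7) + 7*sqrt(10))/180

Final answer: pi*(-5*sqrt(7) + 7*sqrt(10))/180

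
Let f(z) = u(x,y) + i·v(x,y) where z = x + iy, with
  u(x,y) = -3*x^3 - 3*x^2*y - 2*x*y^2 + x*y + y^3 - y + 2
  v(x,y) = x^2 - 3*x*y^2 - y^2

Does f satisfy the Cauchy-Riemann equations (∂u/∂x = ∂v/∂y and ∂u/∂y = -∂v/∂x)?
∂u/∂x = -9*x^2 - 6*x*y - 2*y^2 + y
∂v/∂y = -6*x*y - 2*y
∂u/∂y = -3*x^2 - 4*x*y + x + 3*y^2 - 1
∂v/∂x = 2*x - 3*y^2
∂u/∂x ≠ ∂v/∂y and ∂u/∂y ≠ -∂v/∂x; the Cauchy-Riemann equations are not satisfied, so f is not analytic.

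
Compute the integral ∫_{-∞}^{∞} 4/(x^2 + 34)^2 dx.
sqrt(34)*pi/578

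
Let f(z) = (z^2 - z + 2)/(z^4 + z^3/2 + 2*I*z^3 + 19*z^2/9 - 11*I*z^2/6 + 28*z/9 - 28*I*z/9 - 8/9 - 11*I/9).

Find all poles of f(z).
The singularities of f are the zeros of the denominator. Factoring,
  z^4 + z^3/2 + 2*I*z^3 + 19*z^2/9 - 11*I*z^2/6 + 28*z/9 - 28*I*z/9 - 8/9 - 11*I/9 = (z - 1 - I)*(z + 1/2 + 3*I)*(z + 1 + I/3)*(z - I/3)
so the candidates are z = 1 + I, z = -1/2 - 3*I, z = -1 - I/3, z = I/3.

Check the numerator P(z) = z^2 - z + 2 at each one:
  P(1 + I) = 1 + I ≠ 0, so z = 1 + I is a (simple) pole.
  P(-1/2 - 3*I) = -25/4 + 6*I ≠ 0, so z = -1/2 - 3*I is a (simple) pole.
  P(-1 - I/3) = 35/9 + I ≠ 0, so z = -1 - I/3 is a (simple) pole.
  P(I/3) = 17/9 - I/3 ≠ 0, so z = I/3 is a (simple) pole.

Poles of f: {-1 - I/3, -1/2 - 3*I, I/3, 1 + I}

Final answer: {-1 - I/3, -1/2 - 3*I, I/3, 1 + I}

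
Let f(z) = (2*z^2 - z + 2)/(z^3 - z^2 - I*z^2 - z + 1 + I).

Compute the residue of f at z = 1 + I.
1 - I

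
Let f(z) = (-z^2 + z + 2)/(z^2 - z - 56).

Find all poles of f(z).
The singularities of f are the zeros of the denominator. Factoring,
  z^2 - z - 56 = (z + 7)*(z - 8)
so the candidates are z = -7, z = 8.

Check the numerator P(z) = -z^2 + z + 2 at each one:
  P(-7) = -54 ≠ 0, so z = -7 is a (simple) pole.
  P(8) = -54 ≠ 0, so z = 8 is a (simple) pole.

Poles of f: {-7, 8}

Final answer: {-7, 8}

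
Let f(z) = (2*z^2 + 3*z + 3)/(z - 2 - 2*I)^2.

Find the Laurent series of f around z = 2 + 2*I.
Put w = z - (2 + 2*I), i.e. z = w + 2 + 2*I. The denominator is w^2, so it suffices to rewrite the numerator in powers of w.

P(z) = 2*z^2 + 3*z + 3
P(w + 2 + 2*I) = 9 + 22*I + (11 + 8*I)*w + 2*w^2

Dividing each term by w^2:
  f = (9 + 22*I)/w^2 + (11 + 8*I)/w + 2

Substituting back w = z - 2 - 2*I:
  f(z) = (9 + 22*I)/(z - 2 - 2*I)^2 + (11 + 8*I)/(z - 2 - 2*I) + 2

The series is finite because the numerator is a polynomial; the negative powers form the principal part, and the coefficient of 1/(z - 2 - 2*I) gives Res(f, 2 + 2*I) = 11 + 8*I.

Final answer: (9 + 22*I)/(z - 2 - 2*I)^2 + (11 + 8*I)/(z - 2 - 2*I) + 2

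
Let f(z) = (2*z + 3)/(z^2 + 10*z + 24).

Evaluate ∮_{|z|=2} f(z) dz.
By the residue theorem, ∮_C f(z) dz = 2πi · (sum of the residues of f at the poles inside |z| = 2).

The denominator factors as (z + 4)*(z + 6), so the singularities of f are simple poles at z = -4, z = -6.
  |-4|² = 16 > 4 = 2², so this pole is outside the contour.
  |-6|² = 36 > 4 = 2², so this pole is outside the contour.

No pole lies inside the contour, so f is analytic on and inside C and the integral is 0 (Cauchy's theorem).

Final answer: 0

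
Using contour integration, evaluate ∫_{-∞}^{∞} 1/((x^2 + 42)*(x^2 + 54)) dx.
pi*(-7*sqrt(6) + 3*sqrt(42))/1512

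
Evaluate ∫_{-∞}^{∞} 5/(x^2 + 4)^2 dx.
5*pi/16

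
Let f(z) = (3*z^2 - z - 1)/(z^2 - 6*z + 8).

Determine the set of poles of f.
{2, 4}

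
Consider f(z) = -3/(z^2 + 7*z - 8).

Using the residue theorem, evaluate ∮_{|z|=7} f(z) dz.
-2*I*pi/3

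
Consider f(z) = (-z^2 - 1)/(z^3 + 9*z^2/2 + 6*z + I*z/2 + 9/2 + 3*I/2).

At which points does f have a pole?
The singularities of f are the zeros of the denominator. Factoring,
  z^3 + 9*z^2/2 + 6*z + I*z/2 + 9/2 + 3*I/2 = (z + 1/2 + I)*(z + 3)*(z + 1 - I)
so the candidates are z = -1/2 - I, z = -3, z = -1 + I.

Check the numerator P(z) = -z^2 - 1 at each one:
  P(-1/2 - I) = -1/4 - I ≠ 0, so z = -1/2 - I is a (simple) pole.
  P(-3) = -10 ≠ 0, so z = -3 is a (simple) pole.
  P(-1 + I) = -1 + 2*I ≠ 0, so z = -1 + I is a (simple) pole.

Poles of f: {-3, -1 + I, -1/2 - I}

Final answer: {-3, -1 + I, -1/2 - I}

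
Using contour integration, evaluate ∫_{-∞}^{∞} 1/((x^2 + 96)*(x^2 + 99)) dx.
Let f(z) = 1/((z^2 + 96)*(z^2 + 99)). The denominator has no real zeros and deg Q - deg P = 4 ≥ 2, so the integral of f over the upper semicircle |z| = R tends to 0 as R → ∞. Closing the contour in the upper half-plane,
  ∫_{-∞}^{∞} f(x) dx = 2πi · Σ Res(f, z_k)  over the poles with Im z_k > 0.

Zeros of the denominator: z^2 + 96 = 0 gives z = ±4*sqrt(6)*I; z^2 + 99 = 0 gives z = ±3*sqrt(11)*I.
Upper half-plane: z = 3*sqrt(11)*I, z = 4*sqrt(6)*I (simple).

Each pole is a simple zero of Q(z) = z^4 + 195*z^2 + 9504, so Res(f, z₀) = P(z₀)/Q'(z₀) with P(z) = 1, Q'(z) = 4*z^3 + 390*z:
  Res(f, 3*sqrt(11)*I) = (1)/(-18*sqrt(11)*I) = sqrt(11)*I/198
  Res(f, 4*sqrt(6)*I) = (1)/(24*sqrt(6)*I) = -sqrt(6)*I/144

Sum of residues: I*(-sqrt(6)/144 + sqrt(11)/198)
∫_{-∞}^{∞} f(x) dx = 2πi · (I*(-sqrt(6)/144 + sqrt(11)/198)) = pi*(-8*sqrt(11) + 11*sqrt(6))/792

Final answer: pi*(-8*sqrt(11) + 11*sqrt(6))/792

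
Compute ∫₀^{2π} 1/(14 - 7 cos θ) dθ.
Call the integral J. The integrand is 2π-periodic and we integrate over a full period, so shifting θ does not change the value (θ → θ + π flips the sign of the trig term). Hence
  J = ∫₀^{2π} dθ/(14 + 7 cos θ).
Put z = e^{iθ}: then cos θ = (z + 1/z)/2, dθ = dz/(iz), and z runs once counterclockwise around |z| = 1:
  J = ∮_{|z|=1} 1/(14 + 7*(z + 1/z)/2) · dz/(iz) = (2/i) ∮_{|z|=1} dz/(7*z^2 + 28*z + 7).
The roots of 7*z^2 + 28*z + 7 are z = (-14 ± sqrt(14^2 - 7^2))/7, with sqrt(147) = 7*sqrt(3); their product is 1, so only z₊ = -2 + sqrt(3) lies inside the unit circle (z₋ = -2 - sqrt(3) lies outside).
z₊ is a simple zero of q(z) = 7*z^2 + 28*z + 7, so Res(1/q, z₊) = 1/q'(z₊) with q'(z) = 14*z + 28; and q'(z₊) = 7*(z₊ - z₋) = 14*sqrt(3).
Therefore J = (2/i) · 2πi · 1/(14*sqrt(3)) = 2*pi/(7*sqrt(3)) = 2*sqrt(3)*pi/21

Final answer: 2*sqrt(3)*pi/21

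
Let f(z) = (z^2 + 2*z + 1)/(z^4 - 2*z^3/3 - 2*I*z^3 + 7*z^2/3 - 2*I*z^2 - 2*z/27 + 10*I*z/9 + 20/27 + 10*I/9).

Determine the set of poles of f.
The singularities of f are the zeros of the denominator. Factoring,
  z^4 - 2*z^3/3 - 2*I*z^3 + 7*z^2/3 - 2*I*z^2 - 2*z/27 + 10*I*z/9 + 20/27 + 10*I/9 = (z - 1 - 3*I)*(z - 2/3 + I/3)*(z + 2/3 + I)*(z + 1/3 - I/3)
so the candidates are z = 1 + 3*I, z = 2/3 - I/3, z = -2/3 - I, z = -1/3 + I/3.

Check the numerator P(z) = z^2 + 2*z + 1 at each one:
  P(1 + 3*I) = -5 + 12*I ≠ 0, so z = 1 + 3*I is a (simple) pole.
  P(2/3 - I/3) = 8/3 - 10*I/9 ≠ 0, so z = 2/3 - I/3 is a (simple) pole.
  P(-2/3 - I) = -8/9 - 2*I/3 ≠ 0, so z = -2/3 - I is a (simple) pole.
  P(-1/3 + I/3) = 1/3 + 4*I/9 ≠ 0, so z = -1/3 + I/3 is a (simple) pole.

Poles of f: {-2/3 - I, -1/3 + I/3, 2/3 - I/3, 1 + 3*I}

Final answer: {-2/3 - I, -1/3 + I/3, 2/3 - I/3, 1 + 3*I}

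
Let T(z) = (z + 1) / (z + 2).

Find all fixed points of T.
T(z) = z means z + 1 = z*(z + 2), i.e.
  z^2 + z - 1 = 0.
Discriminant: (1)^2 - 4*(1)*(-1) = 5, so the roots are real.
  z = (-1 ± sqrt(5))/(2*(1))
Fixed points: {-sqrt(5)/2 - 1/2, -1/2 + sqrt(5)/2}

Final answer: {-sqrt(5)/2 - 1/2, -1/2 + sqrt(5)/2}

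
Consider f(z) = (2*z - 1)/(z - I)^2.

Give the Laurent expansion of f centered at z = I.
Put w = z - (I), i.e. z = w + I. The denominator is w^2, so it suffices to rewrite the numerator in powers of w.

P(z) = 2*z - 1
P(w + I) = -1 + 2*I + 2*w

Dividing each term by w^2:
  f = (-1 + 2*I)/w^2 + 2/w

Substituting back w = z - I:
  f(z) = (-1 + 2*I)/(z - I)^2 + 2/(z - I)

The series is finite because the numerator is a polynomial; the negative powers form the principal part, and the coefficient of 1/(z - I) gives Res(f, I) = 2.

Final answer: (-1 + 2*I)/(z - I)^2 + 2/(z - I)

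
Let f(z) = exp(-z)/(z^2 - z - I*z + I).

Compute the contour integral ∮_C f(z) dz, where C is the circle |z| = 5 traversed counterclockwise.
pi*(1 - I)*exp(-I) + pi*(-1 + I)*exp(-1)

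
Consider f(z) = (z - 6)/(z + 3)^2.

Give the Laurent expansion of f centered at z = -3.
Put w = z - (-3), i.e. z = w - 3. The denominator is w^2, so it suffices to rewrite the numerator in powers of w.

P(z) = z - 6
P(w - 3) = -9 + w

Dividing each term by w^2:
  f = -9/w^2 + 1/w

Substituting back w = z + 3:
  f(z) = -9/(z + 3)^2 + 1/(z + 3)

The series is finite because the numerator is a polynomial; the negative powers form the principal part, and the coefficient of 1/(z + 3) gives Res(f, -3) = 1.

Final answer: -9/(z + 3)^2 + 1/(z + 3)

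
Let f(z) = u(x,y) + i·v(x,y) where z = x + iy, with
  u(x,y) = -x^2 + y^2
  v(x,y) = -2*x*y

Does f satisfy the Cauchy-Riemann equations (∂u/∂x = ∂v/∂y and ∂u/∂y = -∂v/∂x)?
∂u/∂x = -2*x
∂v/∂y = -2*x
∂u/∂y = 2*y
∂v/∂x = -2*y
∂u/∂x = ∂v/∂y and ∂u/∂y = -∂v/∂x hold identically; f is analytic.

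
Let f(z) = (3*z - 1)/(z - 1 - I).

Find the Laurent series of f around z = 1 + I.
(2 + 3*I)/(z - 1 - I) + 3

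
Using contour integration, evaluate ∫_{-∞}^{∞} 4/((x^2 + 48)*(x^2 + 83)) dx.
Let f(z) = 4/((z^2 + 48)*(z^2 + 83)). The denominator has no real zeros and deg Q - deg P = 4 ≥ 2, so the integral of f over the upper semicircle |z| = R tends to 0 as R → ∞. Closing the contour in the upper half-plane,
  ∫_{-∞}^{∞} f(x) dx = 2πi · Σ Res(f, z_k)  over the poles with Im z_k > 0.

Zeros of the denominator: z^2 + 83 = 0 gives z = ±sqrt(83)*I; z^2 + 48 = 0 gives z = ±4*sqrt(3)*I.
Upper half-plane: z = 4*sqrt(3)*I, z = sqrt(83)*I (simple).

Each pole is a simple zero of Q(z) = z^4 + 131*z^2 + 3984, so Res(f, z₀) = P(z₀)/Q'(z₀) with P(z) = 4, Q'(z) = 4*z^3 + 262*z:
  Res(f, 4*sqrt(3)*I) = (4)/(280*sqrt(3)*I) = -sqrt(3)*I/210
  Res(f, sqrt(83)*I) = (4)/(-70*sqrt(83)*I) = 2*sqrt(83)*I/2905

Sum of residues: I*(-83*sqrt(3) + 12*sqrt(83))/17430
∫_{-∞}^{∞} f(x) dx = 2πi · (I*(-83*sqrt(3) + 12*sqrt(83))/17430) = pi*(-12*sqrt(83) + 83*sqrt(3))/8715

Final answer: pi*(-12*sqrt(83) + 83*sqrt(3))/8715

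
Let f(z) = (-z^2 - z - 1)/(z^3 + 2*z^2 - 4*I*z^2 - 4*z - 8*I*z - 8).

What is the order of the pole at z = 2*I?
2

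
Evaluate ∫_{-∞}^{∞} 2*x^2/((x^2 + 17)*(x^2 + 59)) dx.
pi*(-sqrt(17) + sqrt(59))/21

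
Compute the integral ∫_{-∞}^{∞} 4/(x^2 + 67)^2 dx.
2*sqrt(67)*pi/4489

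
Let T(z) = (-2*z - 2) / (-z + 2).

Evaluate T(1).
-4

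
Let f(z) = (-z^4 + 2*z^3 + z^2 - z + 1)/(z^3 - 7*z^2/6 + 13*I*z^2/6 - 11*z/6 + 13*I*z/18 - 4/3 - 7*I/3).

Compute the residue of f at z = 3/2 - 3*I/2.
Write f(z) = P(z)/Q(z) with P(z) = -z^4 + 2*z^3 + z^2 - z + 1 and Q(z) = z^3 - 7*z^2/6 + 13*I*z^2/6 - 11*z/6 + 13*I*z/18 - 4/3 - 7*I/3.
The denominator factors as Q(z) = (z - 2/3 + I)*(z - 3/2 + 3*I/2)*(z + 1 - I/3), so z = 3/2 - 3*I/2 is a simple zero of Q and P is analytic there; z = 3/2 - 3*I/2 is therefore a simple pole and
  Res(f, z₀) = P(z₀)/Q'(z₀).

Q'(z) = 3*z^2 - 7*z/3 + 13*I*z/3 - 11/6 + 13*I/18, so Q'(3/2 - 3*I/2) = 7/6 - 25*I/9.
P(3/2 - 3*I/2) = 25/4 - 33*I/2.

Res(f, 3/2 - 3*I/2) = (25/4 - 33*I/2)/(7/6 - 25*I/9) = 2025/346 - 36*I/173

Final answer: 2025/346 - 36*I/173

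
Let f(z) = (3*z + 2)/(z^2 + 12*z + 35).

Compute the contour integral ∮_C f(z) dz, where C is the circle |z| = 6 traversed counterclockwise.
-13*I*pi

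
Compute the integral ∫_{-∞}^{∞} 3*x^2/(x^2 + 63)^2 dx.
Let f(z) = 3*z^2/(z^2 + 63)^2. The denominator has no real zeros and deg Q - deg P = 2 ≥ 2, so the integral of f over the upper semicircle |z| = R tends to 0 as R → ∞. Closing the contour in the upper half-plane,
  ∫_{-∞}^{∞} f(x) dx = 2πi · Σ Res(f, z_k)  over the poles with Im z_k > 0.

Zeros of the denominator: z^2 + 63 = 0 gives z = ±3*sqrt(7)*I.
Upper half-plane: z = 3*sqrt(7)*I (a pole of order 2).

Write f(z) = g(z)/(z - 3*sqrt(7)*I)^2 with g(z) = 3*z^2/(z + 3*sqrt(7)*I)^2. For a double pole, Res(f, z₀) = g'(z₀):
  g'(z) = 18*sqrt(7)*I*z/(z + 3*sqrt(7)*I)^3
  Res(f, 3*sqrt(7)*I) = g'(3*sqrt(7)*I) = -sqrt(7)*I/28

∫_{-∞}^{∞} f(x) dx = 2πi · (-sqrt(7)*I/28) = sqrt(7)*pi/14

Final answer: sqrt(7)*pi/14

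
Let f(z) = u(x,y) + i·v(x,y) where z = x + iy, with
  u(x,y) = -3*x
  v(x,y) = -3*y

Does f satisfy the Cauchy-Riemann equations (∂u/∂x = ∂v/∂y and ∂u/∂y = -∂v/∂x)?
∂u/∂x = -3
∂v/∂y = -3
∂u/∂y = 0
∂v/∂x = 0
∂u/∂x = ∂v/∂y and ∂u/∂y = -∂v/∂x hold identically; f is analytic.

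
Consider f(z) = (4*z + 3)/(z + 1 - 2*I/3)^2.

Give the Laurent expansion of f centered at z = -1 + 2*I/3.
Put w = z - (-1 + 2*I/3), i.e. z = w - 1 + 2*I/3. The denominator is w^2, so it suffices to rewrite the numerator in powers of w.

P(z) = 4*z + 3
P(w - 1 + 2*I/3) = -1 + 8*I/3 + 4*w

Dividing each term by w^2:
  f = (-1 + 8*I/3)/w^2 + 4/w

Substituting back w = z + 1 - 2*I/3:
  f(z) = (-1 + 8*I/3)/(z + 1 - 2*I/3)^2 + 4/(z + 1 - 2*I/3)

The series is finite because the numerator is a polynomial; the negative powers form the principal part, and the coefficient of 1/(z + 1 - 2*I/3) gives Res(f, -1 + 2*I/3) = 4.

Final answer: (-1 + 8*I/3)/(z + 1 - 2*I/3)^2 + 4/(z + 1 - 2*I/3)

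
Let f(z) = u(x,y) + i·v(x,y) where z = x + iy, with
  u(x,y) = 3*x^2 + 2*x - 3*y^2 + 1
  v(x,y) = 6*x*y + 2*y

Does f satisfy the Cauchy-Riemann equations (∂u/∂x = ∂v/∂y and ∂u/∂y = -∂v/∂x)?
∂u/∂x = 6*x + 2
∂v/∂y = 6*x + 2
∂u/∂y = -6*y
∂v/∂x = 6*y
∂u/∂x = ∂v/∂y and ∂u/∂y = -∂v/∂x hold identically; f is analytic.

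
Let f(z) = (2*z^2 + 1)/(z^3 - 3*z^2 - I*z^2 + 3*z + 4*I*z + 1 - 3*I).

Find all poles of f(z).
The singularities of f are the zeros of the denominator. Factoring,
  z^3 - 3*z^2 - I*z^2 + 3*z + 4*I*z + 1 - 3*I = (z - I)*(z - 2 + I)*(z - 1 - I)
so the candidates are z = I, z = 2 - I, z = 1 + I.

Check the numerator P(z) = 2*z^2 + 1 at each one:
  P(I) = -1 ≠ 0, so z = I is a (simple) pole.
  P(2 - I) = 7 - 8*I ≠ 0, so z = 2 - I is a (simple) pole.
  P(1 + I) = 1 + 4*I ≠ 0, so z = 1 + I is a (simple) pole.

Poles of f: {I, 1 + I, 2 - I}

Final answer: {I, 1 + I, 2 - I}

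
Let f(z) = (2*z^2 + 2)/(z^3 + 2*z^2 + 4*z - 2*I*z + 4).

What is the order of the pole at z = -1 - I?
Factor the denominator:
  z^3 + 2*z^2 + 4*z - 2*I*z + 4 = (z + 1 + I)^2*(z - 2*I)

The numerator P(z) = 2*z^2 + 2 has P(-1 - I) = 2 + 4*I ≠ 0, so no factor of (z + 1 + I) cancels.
Near z = -1 - I we can therefore write f(z) = g(z)/(z + 1 + I)^2 with g analytic at -1 - I and g(-1 - I) ≠ 0 (g is the numerator divided by the remaining denominator factors).

Hence z = -1 - I is a pole of order 2.

Final answer: 2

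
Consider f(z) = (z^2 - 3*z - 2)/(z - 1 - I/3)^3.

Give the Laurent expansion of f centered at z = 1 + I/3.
Put w = z - (1 + I/3), i.e. z = w + 1 + I/3. The denominator is w^3, so it suffices to rewrite the numerator in powers of w.

P(z) = z^2 - 3*z - 2
P(w + 1 + I/3) = -37/9 - I/3 + (-1 + 2*I/3)*w + w^2

Dividing each term by w^3:
  f = (-37/9 - I/3)/w^3 + (-1 + 2*I/3)/w^2 + 1/w

Substituting back w = z - 1 - I/3:
  f(z) = (-37/9 - I/3)/(z - 1 - I/3)^3 + (-1 + 2*I/3)/(z - 1 - I/3)^2 + 1/(z - 1 - I/3)

The series is finite because the numerator is a polynomial; the negative powers form the principal part, and the coefficient of 1/(z - 1 - I/3) gives Res(f, 1 + I/3) = 1.

Final answer: (-37/9 - I/3)/(z - 1 - I/3)^3 + (-1 + 2*I/3)/(z - 1 - I/3)^2 + 1/(z - 1 - I/3)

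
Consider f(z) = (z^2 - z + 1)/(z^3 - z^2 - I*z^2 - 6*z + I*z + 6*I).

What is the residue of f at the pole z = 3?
21/50 + 7*I/50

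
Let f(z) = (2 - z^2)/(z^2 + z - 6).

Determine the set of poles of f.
The singularities of f are the zeros of the denominator. Factoring,
  z^2 + z - 6 = (z + 3)*(z - 2)
so the candidates are z = -3, z = 2.

Check the numerator P(z) = 2 - z^2 at each one:
  P(-3) = -7 ≠ 0, so z = -3 is a (simple) pole.
  P(2) = -2 ≠ 0, so z = 2 is a (simple) pole.

Poles of f: {-3, 2}

Final answer: {-3, 2}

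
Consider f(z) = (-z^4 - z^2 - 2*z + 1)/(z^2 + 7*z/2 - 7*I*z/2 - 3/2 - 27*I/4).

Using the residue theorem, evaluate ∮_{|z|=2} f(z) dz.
By the residue theorem, ∮_C f(z) dz = 2πi · (sum of the residues of f at the poles inside |z| = 2).

The denominator factors as (z + 3 - 3*I/2)*(z + 1/2 - 2*I), so the singularities of f are simple poles at z = -3 + 3*I/2, z = -1/2 + 2*I.
  |-3 + 3*I/2|² = 45/4 > 4 = 2², so this pole is outside the contour.
  |-1/2 + 2*I|² = 17/4 > 4 = 2², so this pole is outside the contour.

No pole lies inside the contour, so f is analytic on and inside C and the integral is 0 (Cauchy's theorem).

Final answer: 0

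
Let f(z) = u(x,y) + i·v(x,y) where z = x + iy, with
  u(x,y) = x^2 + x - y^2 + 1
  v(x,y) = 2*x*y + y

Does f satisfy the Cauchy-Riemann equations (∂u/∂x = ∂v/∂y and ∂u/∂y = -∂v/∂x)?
∂u/∂x = 2*x + 1
∂v/∂y = 2*x + 1
∂u/∂y = -2*y
∂v/∂x = 2*y
∂u/∂x = ∂v/∂y and ∂u/∂y = -∂v/∂x hold identically; f is analytic.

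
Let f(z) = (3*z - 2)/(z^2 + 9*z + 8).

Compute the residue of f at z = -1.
-5/7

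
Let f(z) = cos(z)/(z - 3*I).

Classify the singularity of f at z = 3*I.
pole of order 1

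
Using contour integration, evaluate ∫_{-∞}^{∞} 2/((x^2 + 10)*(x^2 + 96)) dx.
pi*(-5*sqrt(6) + 12*sqrt(10))/5160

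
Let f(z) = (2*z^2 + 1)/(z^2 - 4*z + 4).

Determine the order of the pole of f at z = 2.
Factor the denominator:
  z^2 - 4*z + 4 = (z - 2)^2

The numerator P(z) = 2*z^2 + 1 has P(2) = 9 ≠ 0, so no factor of (z - 2) cancels.
Near z = 2 we can therefore write f(z) = g(z)/(z - 2)^2 with g analytic at 2 and g(2) ≠ 0 (g is just the numerator).

Hence z = 2 is a pole of order 2.

Final answer: 2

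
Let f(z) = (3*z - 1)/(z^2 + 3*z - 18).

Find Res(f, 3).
Write f(z) = P(z)/Q(z) with P(z) = 3*z - 1 and Q(z) = z^2 + 3*z - 18.
The denominator factors as Q(z) = (z - 3)*(z + 6), so z = 3 is a simple zero of Q and P is analytic there; z = 3 is therefore a simple pole and
  Res(f, z₀) = P(z₀)/Q'(z₀).

Q'(z) = 2*z + 3, so Q'(3) = 9.
P(3) = 8.

Res(f, 3) = (8)/(9) = 8/9

Final answer: 8/9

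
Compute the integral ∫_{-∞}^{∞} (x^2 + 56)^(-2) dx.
sqrt(14)*pi/3136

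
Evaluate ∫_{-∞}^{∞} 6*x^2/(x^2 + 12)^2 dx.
Let f(z) = 6*z^2/(z^2 + 12)^2. The denominator has no real zeros and deg Q - deg P = 2 ≥ 2, so the integral of f over the upper semicircle |z| = R tends to 0 as R → ∞. Closing the contour in the upper half-plane,
  ∫_{-∞}^{∞} f(x) dx = 2πi · Σ Res(f, z_k)  over the poles with Im z_k > 0.

Zeros of the denominator: z^2 + 12 = 0 gives z = ±2*sqrt(3)*I.
Upper half-plane: z = 2*sqrt(3)*I (a pole of order 2).

Write f(z) = g(z)/(z - 2*sqrt(3)*I)^2 with g(z) = 6*z^2/(z + 2*sqrt(3)*I)^2. For a double pole, Res(f, z₀) = g'(z₀):
  g'(z) = 24*sqrt(3)*I*z/(z + 2*sqrt(3)*I)^3
  Res(f, 2*sqrt(3)*I) = g'(2*sqrt(3)*I) = -sqrt(3)*I/4

∫_{-∞}^{∞} f(x) dx = 2πi · (-sqrt(3)*I/4) = sqrt(3)*pi/2

Final answer: sqrt(3)*pi/2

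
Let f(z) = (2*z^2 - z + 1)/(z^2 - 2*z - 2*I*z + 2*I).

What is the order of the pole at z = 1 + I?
2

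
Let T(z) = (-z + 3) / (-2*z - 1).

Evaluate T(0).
-3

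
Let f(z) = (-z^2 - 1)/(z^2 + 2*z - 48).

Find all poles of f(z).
The singularities of f are the zeros of the denominator. Factoring,
  z^2 + 2*z - 48 = (z - 6)*(z + 8)
so the candidates are z = 6, z = -8.

Check the numerator P(z) = -z^2 - 1 at each one:
  P(6) = -37 ≠ 0, so z = 6 is a (simple) pole.
  P(-8) = -65 ≠ 0, so z = -8 is a (simple) pole.

Poles of f: {-8, 6}

Final answer: {-8, 6}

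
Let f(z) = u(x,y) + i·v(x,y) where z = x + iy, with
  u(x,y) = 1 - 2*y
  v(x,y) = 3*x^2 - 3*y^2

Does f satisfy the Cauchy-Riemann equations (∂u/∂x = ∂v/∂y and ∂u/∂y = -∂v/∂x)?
∂u/∂x = 0
∂v/∂y = -6*y
∂u/∂y = -2
∂v/∂x = 6*x
∂u/∂x ≠ ∂v/∂y and ∂u/∂y ≠ -∂v/∂x; the Cauchy-Riemann equations are not satisfied, so f is not analytic.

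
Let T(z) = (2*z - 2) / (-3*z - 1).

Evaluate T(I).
Substitute z = I:
  numerator:   2*(I) - 2 = -2 + 2*I
  denominator: -3*(I) - 1 = -1 - 3*I
T(I) = (-2 + 2*I)/(-1 - 3*I); multiplying numerator and denominator by the conjugate -1 + 3*I gives (-4 - 8*I)/10 = -2/5 - 4*I/5

Final answer: -2/5 - 4*I/5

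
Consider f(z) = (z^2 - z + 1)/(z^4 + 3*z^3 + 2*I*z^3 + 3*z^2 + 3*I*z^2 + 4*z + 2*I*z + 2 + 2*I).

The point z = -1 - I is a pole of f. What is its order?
Factor the denominator:
  z^4 + 3*z^3 + 2*I*z^3 + 3*z^2 + 3*I*z^2 + 4*z + 2*I*z + 2 + 2*I = (z + 1 + I)^3*(z - I)

The numerator P(z) = z^2 - z + 1 has P(-1 - I) = 2 + 3*I ≠ 0, so no factor of (z + 1 + I) cancels.
Near z = -1 - I we can therefore write f(z) = g(z)/(z + 1 + I)^3 with g analytic at -1 - I and g(-1 - I) ≠ 0 (g is the numerator divided by the remaining denominator factors).

Hence z = -1 - I is a pole of order 3.

Final answer: 3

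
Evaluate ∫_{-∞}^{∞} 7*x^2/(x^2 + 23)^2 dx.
Let f(z) = 7*z^2/(z^2 + 23)^2. The denominator has no real zeros and deg Q - deg P = 2 ≥ 2, so the integral of f over the upper semicircle |z| = R tends to 0 as R → ∞. Closing the contour in the upper half-plane,
  ∫_{-∞}^{∞} f(x) dx = 2πi · Σ Res(f, z_k)  over the poles with Im z_k > 0.

Zeros of the denominator: z^2 + 23 = 0 gives z = ±sqrt(23)*I.
Upper half-plane: z = sqrt(23)*I (a pole of order 2).

Write f(z) = g(z)/(z - sqrt(23)*I)^2 with g(z) = 7*z^2/(z + sqrt(23)*I)^2. For a double pole, Res(f, z₀) = g'(z₀):
  g'(z) = 14*sqrt(23)*I*z/(z + sqrt(23)*I)^3
  Res(f, sqrt(23)*I) = g'(sqrt(23)*I) = -7*sqrt(23)*I/92

∫_{-∞}^{∞} f(x) dx = 2πi · (-7*sqrt(23)*I/92) = 7*sqrt(23)*pi/46

Final answer: 7*sqrt(23)*pi/46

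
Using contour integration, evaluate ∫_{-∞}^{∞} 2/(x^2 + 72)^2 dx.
Let f(z) = 2/(z^2 + 72)^2. The denominator has no real zeros and deg Q - deg P = 4 ≥ 2, so the integral of f over the upper semicircle |z| = R tends to 0 as R → ∞. Closing the contour in the upper half-plane,
  ∫_{-∞}^{∞} f(x) dx = 2πi · Σ Res(f, z_k)  over the poles with Im z_k > 0.

Zeros of the denominator: z^2 + 72 = 0 gives z = ±6*sqrt(2)*I.
Upper half-plane: z = 6*sqrt(2)*I (a pole of order 2).

Write f(z) = g(z)/(z - 6*sqrt(2)*I)^2 with g(z) = 2/(z + 6*sqrt(2)*I)^2. For a double pole, Res(f, z₀) = g'(z₀):
  g'(z) = -4/(z + 6*sqrt(2)*I)^3
  Res(f, 6*sqrt(2)*I) = g'(6*sqrt(2)*I) = -sqrt(2)*I/1728

∫_{-∞}^{∞} f(x) dx = 2πi · (-sqrt(2)*I/1728) = sqrt(2)*pi/864

Final answer: sqrt(2)*pi/864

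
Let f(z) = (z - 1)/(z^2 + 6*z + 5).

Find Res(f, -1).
Write f(z) = P(z)/Q(z) with P(z) = z - 1 and Q(z) = z^2 + 6*z + 5.
The denominator factors as Q(z) = (z + 5)*(z + 1), so z = -1 is a simple zero of Q and P is analytic there; z = -1 is therefore a simple pole and
  Res(f, z₀) = P(z₀)/Q'(z₀).

Q'(z) = 2*z + 6, so Q'(-1) = 4.
P(-1) = -2.

Res(f, -1) = (-2)/(4) = -1/2

Final answer: -1/2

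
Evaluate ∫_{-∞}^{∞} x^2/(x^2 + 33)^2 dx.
Let f(z) = z^2/(z^2 + 33)^2. The denominator has no real zeros and deg Q - deg P = 2 ≥ 2, so the integral of f over the upper semicircle |z| = R tends to 0 as R → ∞. Closing the contour in the upper half-plane,
  ∫_{-∞}^{∞} f(x) dx = 2πi · Σ Res(f, z_k)  over the poles with Im z_k > 0.

Zeros of the denominator: z^2 + 33 = 0 gives z = ±sqrt(33)*I.
Upper half-plane: z = sqrt(33)*I (a pole of order 2).

Write f(z) = g(z)/(z - sqrt(33)*I)^2 with g(z) = z^2/(z + sqrt(33)*I)^2. For a double pole, Res(f, z₀) = g'(z₀):
  g'(z) = 2*sqrt(33)*I*z/(z + sqrt(33)*I)^3
  Res(f, sqrt(33)*I) = g'(sqrt(33)*I) = -sqrt(33)*I/132

∫_{-∞}^{∞} f(x) dx = 2πi · (-sqrt(33)*I/132) = sqrt(33)*pi/66

Final answer: sqrt(33)*pi/66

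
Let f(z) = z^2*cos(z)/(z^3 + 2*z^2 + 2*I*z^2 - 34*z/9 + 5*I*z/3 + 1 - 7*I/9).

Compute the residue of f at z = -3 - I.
(882/1199 + 324*I/1199)*cos(3 + I)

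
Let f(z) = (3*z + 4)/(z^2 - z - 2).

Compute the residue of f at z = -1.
Write f(z) = P(z)/Q(z) with P(z) = 3*z + 4 and Q(z) = z^2 - z - 2.
The denominator factors as Q(z) = (z - 2)*(z + 1), so z = -1 is a simple zero of Q and P is analytic there; z = -1 is therefore a simple pole and
  Res(f, z₀) = P(z₀)/Q'(z₀).

Q'(z) = 2*z - 1, so Q'(-1) = -3.
P(-1) = 1.

Res(f, -1) = (1)/(-3) = -1/3

Final answer: -1/3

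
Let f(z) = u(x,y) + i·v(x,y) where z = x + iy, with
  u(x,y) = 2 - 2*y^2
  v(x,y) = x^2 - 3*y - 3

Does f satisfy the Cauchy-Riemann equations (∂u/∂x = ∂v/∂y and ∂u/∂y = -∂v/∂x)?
∂u/∂x = 0
∂v/∂y = -3
∂u/∂y = -4*y
∂v/∂x = 2*x
∂u/∂x ≠ ∂v/∂y and ∂u/∂y ≠ -∂v/∂x; the Cauchy-Riemann equations are not satisfied, so f is not analytic.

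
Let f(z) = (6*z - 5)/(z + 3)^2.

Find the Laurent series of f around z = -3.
-23/(z + 3)^2 + 6/(z + 3)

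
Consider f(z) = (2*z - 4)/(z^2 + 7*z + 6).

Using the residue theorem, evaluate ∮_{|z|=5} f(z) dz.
By the residue theorem, ∮_C f(z) dz = 2πi · (sum of the residues of f at the poles inside |z| = 5).

The denominator factors as (z + 1)*(z + 6), so the singularities of f are simple poles at z = -1, z = -6.
  |-1|² = 1 < 25 = 5², so this pole is inside the contour.
  |-6|² = 36 > 25 = 5², so this pole is outside the contour.

With P(z) = 2*z - 4 and Q(z) = z^2 + 7*z + 6, each pole is simple, so Res(f, z₀) = P(z₀)/Q'(z₀) with Q'(z) = 2*z + 7.
  Res(f, -1) = P(-1)/Q'(-1) = (-6)/(5) = -6/5

∮_C f(z) dz = 2πi · (-6/5) = -12*I*pi/5

Final answer: -12*I*pi/5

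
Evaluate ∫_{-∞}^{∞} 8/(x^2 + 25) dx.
Let f(z) = 8/(z^2 + 25). The denominator has no real zeros and deg Q - deg P = 2 ≥ 2, so the integral of f over the upper semicircle |z| = R tends to 0 as R → ∞. Closing the contour in the upper half-plane,
  ∫_{-∞}^{∞} f(x) dx = 2πi · Σ Res(f, z_k)  over the poles with Im z_k > 0.

Zeros of the denominator: z^2 + 25 = 0 gives z = ±5*I.
Upper half-plane: z = 5*I (simple).

Each pole is a simple zero of Q(z) = z^2 + 25, so Res(f, z₀) = P(z₀)/Q'(z₀) with P(z) = 8, Q'(z) = 2*z:
  Res(f, 5*I) = (8)/(10*I) = -4*I/5

∫_{-∞}^{∞} f(x) dx = 2πi · (-4*I/5) = 8*pi/5

Final answer: 8*pi/5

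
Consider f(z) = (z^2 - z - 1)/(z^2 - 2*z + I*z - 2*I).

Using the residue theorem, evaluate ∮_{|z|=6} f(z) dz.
By the residue theorem, ∮_C f(z) dz = 2πi · (sum of the residues of f at the poles inside |z| = 6).

The denominator factors as (z + I)*(z - 2), so the singularities of f are simple poles at z = -I, z = 2.
  |-I|² = 1 < 36 = 6², so this pole is inside the contour.
  |2|² = 4 < 36 = 6², so this pole is inside the contour.

With P(z) = z^2 - z - 1 and Q(z) = z^2 - 2*z + I*z - 2*I, each pole is simple, so Res(f, z₀) = P(z₀)/Q'(z₀) with Q'(z) = 2*z - 2 + I.
  Res(f, -I) = P(-I)/Q'(-I) = (-2 + I)/(-2 - I) = 3/5 - 4*I/5
  Res(f, 2) = P(2)/Q'(2) = (1)/(2 + I) = 2/5 - I/5

Sum of residues inside C: 1 - I
∮_C f(z) dz = 2πi · (1 - I) = pi*(2 + 2*I)

Final answer: pi*(2 + 2*I)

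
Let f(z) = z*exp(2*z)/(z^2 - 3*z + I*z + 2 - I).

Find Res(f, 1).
Write f(z) = P(z)/Q(z) with P(z) = z*exp(2*z) and Q(z) = z^2 - 3*z + I*z + 2 - I.
The denominator factors as Q(z) = (z - 2 + I)*(z - 1), so z = 1 is a simple zero of Q and P is analytic there; z = 1 is therefore a simple pole and
  Res(f, z₀) = P(z₀)/Q'(z₀).

Q'(z) = 2*z - 3 + I, so Q'(1) = -1 + I.
P(1) = exp(2).

Res(f, 1) = (exp(2))/(-1 + I) = (-1/2 - I/2)*exp(2)

Final answer: (-1/2 - I/2)*exp(2)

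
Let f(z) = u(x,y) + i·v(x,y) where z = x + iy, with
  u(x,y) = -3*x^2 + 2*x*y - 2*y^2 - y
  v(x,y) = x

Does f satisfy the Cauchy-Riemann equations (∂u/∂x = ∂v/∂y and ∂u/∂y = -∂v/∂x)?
∂u/∂x = -6*x + 2*y
∂v/∂y = 0
∂u/∂y = 2*x - 4*y - 1
∂v/∂x = 1
∂u/∂x ≠ ∂v/∂y and ∂u/∂y ≠ -∂v/∂x; the Cauchy-Riemann equations are not satisfied, so f is not analytic.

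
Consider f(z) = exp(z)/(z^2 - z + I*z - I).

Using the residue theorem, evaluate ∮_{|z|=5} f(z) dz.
By the residue theorem, ∮_C f(z) dz = 2πi · (sum of the residues of f at the poles inside |z| = 5).

The denominator factors as (z + I)*(z - 1), so the singularities of f are simple poles at z = -I, z = 1.
  |-I|² = 1 < 25 = 5², so this pole is inside the contour.
  |1|² = 1 < 25 = 5², so this pole is inside the contour.

With P(z) = exp(z) and Q(z) = z^2 - z + I*z - I, each pole is simple, so Res(f, z₀) = P(z₀)/Q'(z₀) with Q'(z) = 2*z - 1 + I.
  Res(f, -I) = P(-I)/Q'(-I) = (exp(-I))/(-1 - I) = (-1/2 + I/2)*exp(-I)
  Res(f, 1) = P(1)/Q'(1) = (exp(1))/(1 + I) = exp(1)*(1/2 - I/2)

Sum of residues inside C: exp(1)*(1/2 - I/2) + (-1/2 + I/2)*exp(-I)
∮_C f(z) dz = 2πi · (exp(1)*(1/2 - I/2) + (-1/2 + I/2)*exp(-I)) = pi*(-1 - I)*exp(-I) + exp(1)*pi*(1 + I)

Final answer: pi*(-1 - I)*exp(-I) + exp(1)*pi*(1 + I)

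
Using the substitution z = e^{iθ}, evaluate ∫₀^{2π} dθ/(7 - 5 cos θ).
Call the integral J. The integrand is 2π-periodic and we integrate over a full period, so shifting θ does not change the value (θ → θ + π flips the sign of the trig term). Hence
  J = ∫₀^{2π} dθ/(7 + 5 cos θ).
Put z = e^{iθ}: then cos θ = (z + 1/z)/2, dθ = dz/(iz), and z runs once counterclockwise around |z| = 1:
  J = ∮_{|z|=1} 1/(7 + 5*(z + 1/z)/2) · dz/(iz) = (2/i) ∮_{|z|=1} dz/(5*z^2 + 14*z + 5).
The roots of 5*z^2 + 14*z + 5 are z = (-7 ± sqrt(7^2 - 5^2))/5, with sqrt(24) = 2*sqrt(6); their product is 1, so only z₊ = -7/5 + 2*sqrt(6)/5 lies inside the unit circle (z₋ = -7/5 - 2*sqrt(6)/5 lies outside).
z₊ is a simple zero of q(z) = 5*z^2 + 14*z + 5, so Res(1/q, z₊) = 1/q'(z₊) with q'(z) = 10*z + 14; and q'(z₊) = 5*(z₊ - z₋) = 4*sqrt(6).
Therefore J = (2/i) · 2πi · 1/(4*sqrt(6)) = 2*pi/(2*sqrt(6)) = sqrt(6)*pi/6

Final answer: sqrt(6)*pi/6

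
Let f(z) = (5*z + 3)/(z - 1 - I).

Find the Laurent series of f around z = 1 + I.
Put w = z - (1 + I), i.e. z = w + 1 + I. The denominator is w, so it suffices to rewrite the numerator in powers of w.

P(z) = 5*z + 3
P(w + 1 + I) = 8 + 5*I + 5*w

Dividing each term by w:
  f = (8 + 5*I)/w + 5

Substituting back w = z - 1 - I:
  f(z) = (8 + 5*I)/(z - 1 - I) + 5

The series is finite because the numerator is a polynomial; the negative powers form the principal part, and the coefficient of 1/(z - 1 - I) gives Res(f, 1 + I) = 8 + 5*I.

Final answer: (8 + 5*I)/(z - 1 - I) + 5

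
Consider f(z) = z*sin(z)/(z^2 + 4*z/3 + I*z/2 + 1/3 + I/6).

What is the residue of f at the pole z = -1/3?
Write f(z) = P(z)/Q(z) with P(z) = z*sin(z) and Q(z) = z^2 + 4*z/3 + I*z/2 + 1/3 + I/6.
The denominator factors as Q(z) = (z + 1/3)*(z + 1 + I/2), so z = -1/3 is a simple zero of Q and P is analytic there; z = -1/3 is therefore a simple pole and
  Res(f, z₀) = P(z₀)/Q'(z₀).

Q'(z) = 2*z + 4/3 + I/2, so Q'(-1/3) = 2/3 + I/2.
P(-1/3) = sin(1/3)/3.

Res(f, -1/3) = (sin(1/3)/3)/(2/3 + I/2) = (8/25 - 6*I/25)*sin(1/3)

Final answer: (8/25 - 6*I/25)*sin(1/3)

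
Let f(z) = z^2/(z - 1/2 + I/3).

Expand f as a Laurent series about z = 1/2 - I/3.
Put w = z - (1/2 - I/3), i.e. z = w + 1/2 - I/3. The denominator is w, so it suffices to rewrite the numerator in powers of w.

P(z) = z^2
P(w + 1/2 - I/3) = 5/36 - I/3 + (1 - 2*I/3)*w + w^2

Dividing each term by w:
  f = (5/36 - I/3)/w + 1 - 2*I/3 + w

Substituting back w = z - 1/2 + I/3:
  f(z) = (5/36 - I/3)/(z - 1/2 + I/3) + 1 - 2*I/3 + (z - 1/2 + I/3)

The series is finite because the numerator is a polynomial; the negative powers form the principal part, and the coefficient of 1/(z - 1/2 + I/3) gives Res(f, 1/2 - I/3) = 5/36 - I/3.

Final answer: (5/36 - I/3)/(z - 1/2 + I/3) + 1 - 2*I/3 + (z - 1/2 + I/3)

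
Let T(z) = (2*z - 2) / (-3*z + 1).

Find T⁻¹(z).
Set w = T(z) = (2*z - 2) / (-3*z + 1) and solve for z:
  w*(-3*z + 1) = 2*z - 2
  w + z*(-3*w - 2) + 2 = 0
  z*(-3*w - 2) = -w - 2
  z = (w + 2)/(3*w + 2)
Renaming the variable, T⁻¹(z) = (z + 2)/(3*z + 2).
(Check: ad - bc = -4 ≠ 0, so T is invertible.)

Final answer: (z + 2)/(3*z + 2)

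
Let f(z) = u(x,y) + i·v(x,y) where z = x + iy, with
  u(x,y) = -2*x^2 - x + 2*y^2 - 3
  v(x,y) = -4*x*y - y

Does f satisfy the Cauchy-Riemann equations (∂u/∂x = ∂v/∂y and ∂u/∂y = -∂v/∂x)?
∂u/∂x = -4*x - 1
∂v/∂y = -4*x - 1
∂u/∂y = 4*y
∂v/∂x = -4*y
∂u/∂x = ∂v/∂y and ∂u/∂y = -∂v/∂x hold identically; f is analytic.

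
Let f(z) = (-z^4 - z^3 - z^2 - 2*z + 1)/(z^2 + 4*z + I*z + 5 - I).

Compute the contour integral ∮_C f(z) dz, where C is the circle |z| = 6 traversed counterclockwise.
pi*(-74 + 4*I)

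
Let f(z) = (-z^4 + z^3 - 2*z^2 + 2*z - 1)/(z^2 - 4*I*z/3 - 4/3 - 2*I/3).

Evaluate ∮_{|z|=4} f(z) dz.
pi*(172/27 + 20*I/3)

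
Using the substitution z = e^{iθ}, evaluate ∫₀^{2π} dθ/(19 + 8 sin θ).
Call the integral J. The integrand is 2π-periodic and we integrate over a full period, so shifting θ does not change the value (θ → θ + π/2 turns sin θ into cos θ). Hence
  J = ∫₀^{2π} dθ/(19 + 8 cos θ).
Put z = e^{iθ}: then cos θ = (z + 1/z)/2, dθ = dz/(iz), and z runs once counterclockwise around |z| = 1:
  J = ∮_{|z|=1} 1/(19 + 8*(z + 1/z)/2) · dz/(iz) = (2/i) ∮_{|z|=1} dz/(8*z^2 + 38*z + 8).
The roots of 8*z^2 + 38*z + 8 are z = (-19 ± sqrt(19^2 - 8^2))/8, with sqrt(297) = 3*sqrt(33); their product is 1, so only z₊ = -19/8 + 3*sqrt(33)/8 lies inside the unit circle (z₋ = -19/8 - 3*sqrt(33)/8 lies outside).
z₊ is a simple zero of q(z) = 8*z^2 + 38*z + 8, so Res(1/q, z₊) = 1/q'(z₊) with q'(z) = 16*z + 38; and q'(z₊) = 8*(z₊ - z₋) = 6*sqrt(33).
Therefore J = (2/i) · 2πi · 1/(6*sqrt(33)) = 2*pi/(3*sqrt(33)) = 2*sqrt(33)*pi/99

Final answer: 2*sqrt(33)*pi/99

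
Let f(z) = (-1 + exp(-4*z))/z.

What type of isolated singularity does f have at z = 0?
removable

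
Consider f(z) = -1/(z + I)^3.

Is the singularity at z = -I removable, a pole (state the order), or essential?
pole of order 3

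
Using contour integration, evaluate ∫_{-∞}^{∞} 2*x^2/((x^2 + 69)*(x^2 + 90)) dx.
2*pi*(-sqrt(69) + 3*sqrt(10))/21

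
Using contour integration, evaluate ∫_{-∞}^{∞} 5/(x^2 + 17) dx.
Let f(z) = 5/(z^2 + 17). The denominator has no real zeros and deg Q - deg P = 2 ≥ 2, so the integral of f over the upper semicircle |z| = R tends to 0 as R → ∞. Closing the contour in the upper half-plane,
  ∫_{-∞}^{∞} f(x) dx = 2πi · Σ Res(f, z_k)  over the poles with Im z_k > 0.

Zeros of the denominator: z^2 + 17 = 0 gives z = ±sqrt(17)*I.
Upper half-plane: z = sqrt(17)*I (simple).

Each pole is a simple zero of Q(z) = z^2 + 17, so Res(f, z₀) = P(z₀)/Q'(z₀) with P(z) = 5, Q'(z) = 2*z:
  Res(f, sqrt(17)*I) = (5)/(2*sqrt(17)*I) = -5*sqrt(17)*I/34

∫_{-∞}^{∞} f(x) dx = 2πi · (-5*sqrt(17)*I/34) = 5*sqrt(17)*pi/17

Final answer: 5*sqrt(17)*pi/17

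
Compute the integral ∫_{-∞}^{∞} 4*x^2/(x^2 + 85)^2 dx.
2*sqrt(85)*pi/85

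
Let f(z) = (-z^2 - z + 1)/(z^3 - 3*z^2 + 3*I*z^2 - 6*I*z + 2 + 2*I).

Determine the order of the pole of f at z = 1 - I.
Factor the denominator:
  z^3 - 3*z^2 + 3*I*z^2 - 6*I*z + 2 + 2*I = (z - 1 + I)^3

The numerator P(z) = -z^2 - z + 1 has P(1 - I) = 3*I ≠ 0, so no factor of (z - 1 + I) cancels.
Near z = 1 - I we can therefore write f(z) = g(z)/(z - 1 + I)^3 with g analytic at 1 - I and g(1 - I) ≠ 0 (g is just the numerator).

Hence z = 1 - I is a pole of order 3.

Final answer: 3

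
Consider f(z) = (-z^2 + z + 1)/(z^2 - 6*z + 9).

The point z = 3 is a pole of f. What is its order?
Factor the denominator:
  z^2 - 6*z + 9 = (z - 3)^2

The numerator P(z) = -z^2 + z + 1 has P(3) = -5 ≠ 0, so no factor of (z - 3) cancels.
Near z = 3 we can therefore write f(z) = g(z)/(z - 3)^2 with g analytic at 3 and g(3) ≠ 0 (g is just the numerator).

Hence z = 3 is a pole of order 2.

Final answer: 2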